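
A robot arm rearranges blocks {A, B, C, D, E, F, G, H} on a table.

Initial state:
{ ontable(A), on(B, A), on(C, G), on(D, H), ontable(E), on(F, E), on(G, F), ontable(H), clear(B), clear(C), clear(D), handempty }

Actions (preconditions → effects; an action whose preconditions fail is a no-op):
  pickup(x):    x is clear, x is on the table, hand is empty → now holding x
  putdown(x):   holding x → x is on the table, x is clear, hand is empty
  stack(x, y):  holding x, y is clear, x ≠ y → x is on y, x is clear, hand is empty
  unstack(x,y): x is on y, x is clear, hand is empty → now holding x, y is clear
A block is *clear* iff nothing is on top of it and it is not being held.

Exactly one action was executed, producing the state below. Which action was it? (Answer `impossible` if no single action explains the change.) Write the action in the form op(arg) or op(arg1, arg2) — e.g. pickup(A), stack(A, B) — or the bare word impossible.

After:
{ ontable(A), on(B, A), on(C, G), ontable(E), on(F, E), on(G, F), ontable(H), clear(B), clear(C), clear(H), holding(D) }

unstack(D, H)

target: towers=[A/B; E/F/G/C; H] holding=D
     unstack(B, A) → towers=[A; E/F/G/C; H/D] holding=B
     unstack(D, H) → towers=[A/B; E/F/G/C; H] holding=D  ← match
     unstack(C, G) → towers=[A/B; E/F/G; H/D] holding=C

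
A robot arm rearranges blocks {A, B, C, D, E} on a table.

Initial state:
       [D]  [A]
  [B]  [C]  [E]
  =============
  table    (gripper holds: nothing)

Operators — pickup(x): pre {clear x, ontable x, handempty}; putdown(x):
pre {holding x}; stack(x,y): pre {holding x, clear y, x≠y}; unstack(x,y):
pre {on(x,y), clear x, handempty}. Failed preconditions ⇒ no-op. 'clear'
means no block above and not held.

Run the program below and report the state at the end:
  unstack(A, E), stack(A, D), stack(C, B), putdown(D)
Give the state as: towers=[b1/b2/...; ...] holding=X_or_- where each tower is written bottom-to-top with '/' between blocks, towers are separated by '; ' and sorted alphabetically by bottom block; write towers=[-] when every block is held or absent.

towers=[B; C/D/A; E] holding=-

step 1 (unstack(A, E)): towers=[B; C/D; E] holding=A
step 2 (stack(A, D)): towers=[B; C/D/A; E] holding=-
step 3 (stack(C, B)) [no-op]: towers=[B; C/D/A; E] holding=-
step 4 (putdown(D)) [no-op]: towers=[B; C/D/A; E] holding=-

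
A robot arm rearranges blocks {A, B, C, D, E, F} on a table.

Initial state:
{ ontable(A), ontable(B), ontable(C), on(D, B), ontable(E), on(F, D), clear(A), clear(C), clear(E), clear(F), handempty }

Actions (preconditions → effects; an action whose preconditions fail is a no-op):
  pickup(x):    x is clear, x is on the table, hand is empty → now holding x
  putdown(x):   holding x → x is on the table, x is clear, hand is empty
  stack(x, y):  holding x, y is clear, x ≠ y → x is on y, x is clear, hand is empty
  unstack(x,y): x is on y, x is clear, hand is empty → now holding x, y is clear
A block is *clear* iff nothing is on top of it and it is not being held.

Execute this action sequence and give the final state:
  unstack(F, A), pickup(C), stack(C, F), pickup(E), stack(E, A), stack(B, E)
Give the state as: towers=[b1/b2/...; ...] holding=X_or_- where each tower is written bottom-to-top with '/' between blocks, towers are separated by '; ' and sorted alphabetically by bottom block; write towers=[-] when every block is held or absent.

step 1 (unstack(F, A)) [no-op]: towers=[A; B/D/F; C; E] holding=-
step 2 (pickup(C)): towers=[A; B/D/F; E] holding=C
step 3 (stack(C, F)): towers=[A; B/D/F/C; E] holding=-
step 4 (pickup(E)): towers=[A; B/D/F/C] holding=E
step 5 (stack(E, A)): towers=[A/E; B/D/F/C] holding=-
step 6 (stack(B, E)) [no-op]: towers=[A/E; B/D/F/C] holding=-

towers=[A/E; B/D/F/C] holding=-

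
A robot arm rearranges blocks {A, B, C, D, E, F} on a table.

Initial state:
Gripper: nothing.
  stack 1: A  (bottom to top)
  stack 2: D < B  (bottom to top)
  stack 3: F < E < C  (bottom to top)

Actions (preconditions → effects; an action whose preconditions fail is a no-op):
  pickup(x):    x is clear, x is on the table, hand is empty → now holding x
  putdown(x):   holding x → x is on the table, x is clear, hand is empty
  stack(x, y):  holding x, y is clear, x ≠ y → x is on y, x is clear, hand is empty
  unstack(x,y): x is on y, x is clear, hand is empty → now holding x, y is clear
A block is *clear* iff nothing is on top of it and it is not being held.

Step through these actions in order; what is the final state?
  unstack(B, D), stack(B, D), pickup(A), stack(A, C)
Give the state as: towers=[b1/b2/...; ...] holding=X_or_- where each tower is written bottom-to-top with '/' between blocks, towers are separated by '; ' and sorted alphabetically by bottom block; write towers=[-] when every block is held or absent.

towers=[D/B; F/E/C/A] holding=-

step 1 (unstack(B, D)): towers=[A; D; F/E/C] holding=B
step 2 (stack(B, D)): towers=[A; D/B; F/E/C] holding=-
step 3 (pickup(A)): towers=[D/B; F/E/C] holding=A
step 4 (stack(A, C)): towers=[D/B; F/E/C/A] holding=-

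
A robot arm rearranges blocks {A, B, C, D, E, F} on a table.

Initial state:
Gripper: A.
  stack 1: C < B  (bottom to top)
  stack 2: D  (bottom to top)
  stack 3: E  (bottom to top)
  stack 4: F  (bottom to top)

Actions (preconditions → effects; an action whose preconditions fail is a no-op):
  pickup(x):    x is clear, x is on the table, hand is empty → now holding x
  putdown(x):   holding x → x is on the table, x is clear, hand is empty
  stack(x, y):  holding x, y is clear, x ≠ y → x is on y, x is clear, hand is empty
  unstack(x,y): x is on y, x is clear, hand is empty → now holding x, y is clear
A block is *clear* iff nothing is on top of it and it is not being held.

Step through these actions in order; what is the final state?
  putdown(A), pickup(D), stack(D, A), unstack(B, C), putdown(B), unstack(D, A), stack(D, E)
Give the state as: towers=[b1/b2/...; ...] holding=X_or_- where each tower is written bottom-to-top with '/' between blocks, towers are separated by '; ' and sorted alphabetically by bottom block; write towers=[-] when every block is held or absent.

step 1 (putdown(A)): towers=[A; C/B; D; E; F] holding=-
step 2 (pickup(D)): towers=[A; C/B; E; F] holding=D
step 3 (stack(D, A)): towers=[A/D; C/B; E; F] holding=-
step 4 (unstack(B, C)): towers=[A/D; C; E; F] holding=B
step 5 (putdown(B)): towers=[A/D; B; C; E; F] holding=-
step 6 (unstack(D, A)): towers=[A; B; C; E; F] holding=D
step 7 (stack(D, E)): towers=[A; B; C; E/D; F] holding=-

towers=[A; B; C; E/D; F] holding=-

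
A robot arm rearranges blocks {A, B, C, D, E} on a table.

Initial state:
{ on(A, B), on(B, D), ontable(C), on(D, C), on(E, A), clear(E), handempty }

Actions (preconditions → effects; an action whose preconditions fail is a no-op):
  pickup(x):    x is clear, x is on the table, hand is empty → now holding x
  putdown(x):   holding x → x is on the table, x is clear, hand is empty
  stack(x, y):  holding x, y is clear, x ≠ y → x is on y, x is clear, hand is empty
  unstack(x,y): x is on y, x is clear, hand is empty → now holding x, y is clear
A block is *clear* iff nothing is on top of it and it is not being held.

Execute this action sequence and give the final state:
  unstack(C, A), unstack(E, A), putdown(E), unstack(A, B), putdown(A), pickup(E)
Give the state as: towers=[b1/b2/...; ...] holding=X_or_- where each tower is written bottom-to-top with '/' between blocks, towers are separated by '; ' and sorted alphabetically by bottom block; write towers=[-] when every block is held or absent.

towers=[A; C/D/B] holding=E

step 1 (unstack(C, A)) [no-op]: towers=[C/D/B/A/E] holding=-
step 2 (unstack(E, A)): towers=[C/D/B/A] holding=E
step 3 (putdown(E)): towers=[C/D/B/A; E] holding=-
step 4 (unstack(A, B)): towers=[C/D/B; E] holding=A
step 5 (putdown(A)): towers=[A; C/D/B; E] holding=-
step 6 (pickup(E)): towers=[A; C/D/B] holding=E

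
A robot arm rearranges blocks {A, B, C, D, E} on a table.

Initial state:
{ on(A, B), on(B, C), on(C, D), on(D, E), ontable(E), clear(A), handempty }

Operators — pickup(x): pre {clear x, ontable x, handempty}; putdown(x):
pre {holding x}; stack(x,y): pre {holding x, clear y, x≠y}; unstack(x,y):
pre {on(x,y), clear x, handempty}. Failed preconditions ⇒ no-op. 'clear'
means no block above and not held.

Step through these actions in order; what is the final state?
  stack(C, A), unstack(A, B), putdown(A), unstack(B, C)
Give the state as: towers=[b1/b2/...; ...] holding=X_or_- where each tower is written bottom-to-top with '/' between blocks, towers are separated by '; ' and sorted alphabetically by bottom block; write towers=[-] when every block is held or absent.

step 1 (stack(C, A)) [no-op]: towers=[E/D/C/B/A] holding=-
step 2 (unstack(A, B)): towers=[E/D/C/B] holding=A
step 3 (putdown(A)): towers=[A; E/D/C/B] holding=-
step 4 (unstack(B, C)): towers=[A; E/D/C] holding=B

towers=[A; E/D/C] holding=B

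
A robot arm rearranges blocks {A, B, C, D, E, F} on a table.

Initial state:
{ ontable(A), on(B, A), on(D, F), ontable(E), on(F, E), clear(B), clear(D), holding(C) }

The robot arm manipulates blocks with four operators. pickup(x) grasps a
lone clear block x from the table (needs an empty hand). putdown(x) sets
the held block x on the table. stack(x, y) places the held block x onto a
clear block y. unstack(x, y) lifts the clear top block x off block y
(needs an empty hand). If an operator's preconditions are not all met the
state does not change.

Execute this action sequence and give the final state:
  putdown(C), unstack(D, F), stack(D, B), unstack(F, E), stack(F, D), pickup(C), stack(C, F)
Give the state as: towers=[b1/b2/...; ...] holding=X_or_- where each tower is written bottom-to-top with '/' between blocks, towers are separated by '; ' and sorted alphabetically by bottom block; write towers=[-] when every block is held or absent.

step 1 (putdown(C)): towers=[A/B; C; E/F/D] holding=-
step 2 (unstack(D, F)): towers=[A/B; C; E/F] holding=D
step 3 (stack(D, B)): towers=[A/B/D; C; E/F] holding=-
step 4 (unstack(F, E)): towers=[A/B/D; C; E] holding=F
step 5 (stack(F, D)): towers=[A/B/D/F; C; E] holding=-
step 6 (pickup(C)): towers=[A/B/D/F; E] holding=C
step 7 (stack(C, F)): towers=[A/B/D/F/C; E] holding=-

towers=[A/B/D/F/C; E] holding=-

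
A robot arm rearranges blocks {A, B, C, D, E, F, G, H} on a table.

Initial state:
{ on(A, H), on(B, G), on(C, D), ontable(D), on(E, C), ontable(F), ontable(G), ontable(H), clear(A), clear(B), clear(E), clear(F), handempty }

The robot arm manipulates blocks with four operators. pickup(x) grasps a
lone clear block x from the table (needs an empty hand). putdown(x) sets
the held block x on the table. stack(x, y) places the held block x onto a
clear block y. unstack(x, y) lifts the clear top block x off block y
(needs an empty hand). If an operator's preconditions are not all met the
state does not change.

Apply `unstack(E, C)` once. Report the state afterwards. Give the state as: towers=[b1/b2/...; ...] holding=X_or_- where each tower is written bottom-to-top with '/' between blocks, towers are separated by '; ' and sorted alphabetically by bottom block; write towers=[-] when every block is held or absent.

towers=[D/C; F; G/B; H/A] holding=E

before: towers=[D/C/E; F; G/B; H/A] holding=-
pre[unstack(E, C)]: on(E,C) yes, clear(E) yes, handempty yes
all met → apply unstack(E, C)
after:  towers=[D/C; F; G/B; H/A] holding=E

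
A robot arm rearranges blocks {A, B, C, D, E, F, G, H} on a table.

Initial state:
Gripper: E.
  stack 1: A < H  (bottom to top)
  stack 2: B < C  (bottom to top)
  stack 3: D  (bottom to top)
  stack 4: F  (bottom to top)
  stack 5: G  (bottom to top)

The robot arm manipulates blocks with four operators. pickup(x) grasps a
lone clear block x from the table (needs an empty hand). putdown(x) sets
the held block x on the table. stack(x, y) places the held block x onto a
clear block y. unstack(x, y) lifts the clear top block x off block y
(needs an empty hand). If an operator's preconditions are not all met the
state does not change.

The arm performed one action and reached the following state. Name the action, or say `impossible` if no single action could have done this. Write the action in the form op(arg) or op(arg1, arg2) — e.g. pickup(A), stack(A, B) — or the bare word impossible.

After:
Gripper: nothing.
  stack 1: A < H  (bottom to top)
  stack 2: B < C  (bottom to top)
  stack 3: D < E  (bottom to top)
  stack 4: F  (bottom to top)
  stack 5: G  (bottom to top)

stack(E, D)

target: towers=[A/H; B/C; D/E; F; G] holding=-
        putdown(E) → towers=[A/H; B/C; D; E; F; G] holding=-
       stack(E, G) → towers=[A/H; B/C; D; F; G/E] holding=-
       stack(E, H) → towers=[A/H/E; B/C; D; F; G] holding=-
       stack(E, F) → towers=[A/H; B/C; D; F/E; G] holding=-
       stack(E, D) → towers=[A/H; B/C; D/E; F; G] holding=-  ← match
       stack(E, C) → towers=[A/H; B/C/E; D; F; G] holding=-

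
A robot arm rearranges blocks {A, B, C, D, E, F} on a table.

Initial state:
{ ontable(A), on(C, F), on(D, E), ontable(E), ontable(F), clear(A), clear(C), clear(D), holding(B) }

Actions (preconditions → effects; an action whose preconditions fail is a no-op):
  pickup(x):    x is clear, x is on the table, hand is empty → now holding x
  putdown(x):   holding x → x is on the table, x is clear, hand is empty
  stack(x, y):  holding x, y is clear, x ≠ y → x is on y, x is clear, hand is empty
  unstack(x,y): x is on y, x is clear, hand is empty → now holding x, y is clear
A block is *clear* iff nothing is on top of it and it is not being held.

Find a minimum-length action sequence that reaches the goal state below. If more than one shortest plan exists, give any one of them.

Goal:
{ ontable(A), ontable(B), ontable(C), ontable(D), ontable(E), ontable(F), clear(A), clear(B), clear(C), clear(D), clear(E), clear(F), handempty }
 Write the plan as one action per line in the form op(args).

step 1 (putdown(B)): towers=[A; B; E/D; F/C] holding=-
step 2 (unstack(D, E)): towers=[A; B; E; F/C] holding=D
step 3 (putdown(D)): towers=[A; B; D; E; F/C] holding=-
step 4 (unstack(C, F)): towers=[A; B; D; E; F] holding=C
step 5 (putdown(C)): towers=[A; B; C; D; E; F] holding=-
goal check: towers=[A; B; C; D; E; F] holding=- — reached (length 5, optimal by BFS)

putdown(B)
unstack(D, E)
putdown(D)
unstack(C, F)
putdown(C)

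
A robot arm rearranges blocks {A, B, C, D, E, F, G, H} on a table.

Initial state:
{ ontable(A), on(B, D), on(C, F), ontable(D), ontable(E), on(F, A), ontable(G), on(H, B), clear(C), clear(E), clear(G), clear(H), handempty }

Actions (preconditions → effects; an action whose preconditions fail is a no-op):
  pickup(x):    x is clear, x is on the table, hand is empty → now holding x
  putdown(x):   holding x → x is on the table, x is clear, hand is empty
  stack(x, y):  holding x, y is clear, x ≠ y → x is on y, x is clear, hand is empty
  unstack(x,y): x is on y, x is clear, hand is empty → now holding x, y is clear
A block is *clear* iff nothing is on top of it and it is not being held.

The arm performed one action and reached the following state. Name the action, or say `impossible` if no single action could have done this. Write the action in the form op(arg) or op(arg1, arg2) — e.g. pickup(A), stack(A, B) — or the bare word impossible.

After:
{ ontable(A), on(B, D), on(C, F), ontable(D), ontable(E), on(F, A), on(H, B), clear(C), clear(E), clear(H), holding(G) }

target: towers=[A/F/C; D/B/H; E] holding=G
         pickup(G) → towers=[A/F/C; D/B/H; E] holding=G  ← match
         pickup(E) → towers=[A/F/C; D/B/H; G] holding=E
     unstack(H, B) → towers=[A/F/C; D/B; E; G] holding=H
     unstack(C, F) → towers=[A/F; D/B/H; E; G] holding=C

pickup(G)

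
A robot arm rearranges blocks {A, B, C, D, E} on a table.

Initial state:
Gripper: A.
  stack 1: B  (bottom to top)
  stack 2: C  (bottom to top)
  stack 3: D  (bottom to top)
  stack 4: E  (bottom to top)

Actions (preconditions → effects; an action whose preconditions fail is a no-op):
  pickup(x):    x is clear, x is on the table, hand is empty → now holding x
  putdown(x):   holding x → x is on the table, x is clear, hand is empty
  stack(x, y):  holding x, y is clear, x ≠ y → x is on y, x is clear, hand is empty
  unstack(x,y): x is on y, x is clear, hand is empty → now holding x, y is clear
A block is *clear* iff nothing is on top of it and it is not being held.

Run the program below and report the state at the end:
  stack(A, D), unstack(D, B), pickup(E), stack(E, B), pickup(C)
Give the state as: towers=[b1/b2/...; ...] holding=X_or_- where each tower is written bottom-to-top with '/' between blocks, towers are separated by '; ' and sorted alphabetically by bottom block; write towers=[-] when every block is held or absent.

towers=[B/E; D/A] holding=C

step 1 (stack(A, D)): towers=[B; C; D/A; E] holding=-
step 2 (unstack(D, B)) [no-op]: towers=[B; C; D/A; E] holding=-
step 3 (pickup(E)): towers=[B; C; D/A] holding=E
step 4 (stack(E, B)): towers=[B/E; C; D/A] holding=-
step 5 (pickup(C)): towers=[B/E; D/A] holding=C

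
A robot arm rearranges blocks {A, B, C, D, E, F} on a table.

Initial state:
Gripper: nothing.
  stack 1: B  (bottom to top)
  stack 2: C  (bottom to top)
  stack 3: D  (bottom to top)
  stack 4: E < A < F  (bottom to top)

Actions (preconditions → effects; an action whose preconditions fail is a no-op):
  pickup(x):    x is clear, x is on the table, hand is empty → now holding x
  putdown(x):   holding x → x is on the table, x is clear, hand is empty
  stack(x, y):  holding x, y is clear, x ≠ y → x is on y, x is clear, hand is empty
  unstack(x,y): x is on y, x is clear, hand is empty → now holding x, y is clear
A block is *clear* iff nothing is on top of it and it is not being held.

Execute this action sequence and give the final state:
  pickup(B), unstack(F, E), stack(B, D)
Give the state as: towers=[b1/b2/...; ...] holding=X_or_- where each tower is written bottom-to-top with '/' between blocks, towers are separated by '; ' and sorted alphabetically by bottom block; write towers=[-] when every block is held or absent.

step 1 (pickup(B)): towers=[C; D; E/A/F] holding=B
step 2 (unstack(F, E)) [no-op]: towers=[C; D; E/A/F] holding=B
step 3 (stack(B, D)): towers=[C; D/B; E/A/F] holding=-

towers=[C; D/B; E/A/F] holding=-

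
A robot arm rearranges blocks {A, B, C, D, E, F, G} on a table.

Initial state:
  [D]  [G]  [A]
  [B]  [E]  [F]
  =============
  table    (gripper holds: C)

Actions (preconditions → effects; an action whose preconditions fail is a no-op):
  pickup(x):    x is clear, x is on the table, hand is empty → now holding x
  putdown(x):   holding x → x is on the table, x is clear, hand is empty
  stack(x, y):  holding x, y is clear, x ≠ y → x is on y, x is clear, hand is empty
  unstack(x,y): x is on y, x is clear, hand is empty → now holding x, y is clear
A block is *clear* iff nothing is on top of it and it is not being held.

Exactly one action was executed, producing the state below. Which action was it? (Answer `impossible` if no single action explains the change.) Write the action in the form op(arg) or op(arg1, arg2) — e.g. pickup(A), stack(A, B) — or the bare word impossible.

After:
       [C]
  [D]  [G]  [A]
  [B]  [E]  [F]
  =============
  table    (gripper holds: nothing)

stack(C, G)

target: towers=[B/D; E/G/C; F/A] holding=-
        putdown(C) → towers=[B/D; C; E/G; F/A] holding=-
       stack(C, G) → towers=[B/D; E/G/C; F/A] holding=-  ← match
       stack(C, D) → towers=[B/D/C; E/G; F/A] holding=-
       stack(C, A) → towers=[B/D; E/G; F/A/C] holding=-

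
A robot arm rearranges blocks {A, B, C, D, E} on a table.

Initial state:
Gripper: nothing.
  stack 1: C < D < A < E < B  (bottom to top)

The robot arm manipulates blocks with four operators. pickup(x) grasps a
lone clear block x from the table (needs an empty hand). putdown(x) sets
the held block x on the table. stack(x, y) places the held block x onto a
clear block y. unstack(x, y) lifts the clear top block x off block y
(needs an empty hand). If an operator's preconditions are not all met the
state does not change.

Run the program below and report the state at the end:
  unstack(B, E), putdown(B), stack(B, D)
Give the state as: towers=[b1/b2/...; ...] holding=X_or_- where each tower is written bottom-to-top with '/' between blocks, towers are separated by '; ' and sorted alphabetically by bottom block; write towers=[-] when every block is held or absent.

towers=[B; C/D/A/E] holding=-

step 1 (unstack(B, E)): towers=[C/D/A/E] holding=B
step 2 (putdown(B)): towers=[B; C/D/A/E] holding=-
step 3 (stack(B, D)) [no-op]: towers=[B; C/D/A/E] holding=-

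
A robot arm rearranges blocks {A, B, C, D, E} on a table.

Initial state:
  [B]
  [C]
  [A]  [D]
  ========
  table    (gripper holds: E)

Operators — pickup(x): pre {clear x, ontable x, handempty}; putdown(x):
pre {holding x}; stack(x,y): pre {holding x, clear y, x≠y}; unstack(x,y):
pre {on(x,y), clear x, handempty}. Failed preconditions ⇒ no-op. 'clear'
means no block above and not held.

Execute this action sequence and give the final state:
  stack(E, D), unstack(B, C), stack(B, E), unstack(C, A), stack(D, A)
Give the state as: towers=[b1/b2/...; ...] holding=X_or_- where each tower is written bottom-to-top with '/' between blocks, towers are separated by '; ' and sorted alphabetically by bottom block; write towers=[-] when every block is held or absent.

towers=[A; D/E/B] holding=C

step 1 (stack(E, D)): towers=[A/C/B; D/E] holding=-
step 2 (unstack(B, C)): towers=[A/C; D/E] holding=B
step 3 (stack(B, E)): towers=[A/C; D/E/B] holding=-
step 4 (unstack(C, A)): towers=[A; D/E/B] holding=C
step 5 (stack(D, A)) [no-op]: towers=[A; D/E/B] holding=C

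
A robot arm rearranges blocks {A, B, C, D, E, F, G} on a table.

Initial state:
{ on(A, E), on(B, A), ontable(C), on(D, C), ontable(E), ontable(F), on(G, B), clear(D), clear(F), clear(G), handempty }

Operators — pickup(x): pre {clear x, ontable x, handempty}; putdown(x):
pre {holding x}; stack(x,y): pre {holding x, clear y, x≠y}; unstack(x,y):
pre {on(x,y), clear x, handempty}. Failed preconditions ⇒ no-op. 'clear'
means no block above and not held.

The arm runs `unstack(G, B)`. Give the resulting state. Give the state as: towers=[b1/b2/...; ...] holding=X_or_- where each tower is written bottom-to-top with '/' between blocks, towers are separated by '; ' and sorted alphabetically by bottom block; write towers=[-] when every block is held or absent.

towers=[C/D; E/A/B; F] holding=G

before: towers=[C/D; E/A/B/G; F] holding=-
pre[unstack(G, B)]: on(G,B) ok, clear(G) ok, handempty ok
all met → apply unstack(G, B)
after:  towers=[C/D; E/A/B; F] holding=G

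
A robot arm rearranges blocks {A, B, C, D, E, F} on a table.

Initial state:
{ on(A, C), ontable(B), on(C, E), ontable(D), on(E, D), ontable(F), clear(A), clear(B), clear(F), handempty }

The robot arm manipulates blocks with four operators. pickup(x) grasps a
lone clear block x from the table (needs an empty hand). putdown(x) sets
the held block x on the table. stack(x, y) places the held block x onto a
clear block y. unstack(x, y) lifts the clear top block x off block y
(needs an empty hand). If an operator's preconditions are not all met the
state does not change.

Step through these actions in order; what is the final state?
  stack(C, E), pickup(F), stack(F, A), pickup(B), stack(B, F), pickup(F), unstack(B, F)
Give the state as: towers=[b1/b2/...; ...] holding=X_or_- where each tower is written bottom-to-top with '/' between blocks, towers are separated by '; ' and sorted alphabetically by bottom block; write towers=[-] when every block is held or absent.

towers=[D/E/C/A/F] holding=B

step 1 (stack(C, E)) [no-op]: towers=[B; D/E/C/A; F] holding=-
step 2 (pickup(F)): towers=[B; D/E/C/A] holding=F
step 3 (stack(F, A)): towers=[B; D/E/C/A/F] holding=-
step 4 (pickup(B)): towers=[D/E/C/A/F] holding=B
step 5 (stack(B, F)): towers=[D/E/C/A/F/B] holding=-
step 6 (pickup(F)) [no-op]: towers=[D/E/C/A/F/B] holding=-
step 7 (unstack(B, F)): towers=[D/E/C/A/F] holding=B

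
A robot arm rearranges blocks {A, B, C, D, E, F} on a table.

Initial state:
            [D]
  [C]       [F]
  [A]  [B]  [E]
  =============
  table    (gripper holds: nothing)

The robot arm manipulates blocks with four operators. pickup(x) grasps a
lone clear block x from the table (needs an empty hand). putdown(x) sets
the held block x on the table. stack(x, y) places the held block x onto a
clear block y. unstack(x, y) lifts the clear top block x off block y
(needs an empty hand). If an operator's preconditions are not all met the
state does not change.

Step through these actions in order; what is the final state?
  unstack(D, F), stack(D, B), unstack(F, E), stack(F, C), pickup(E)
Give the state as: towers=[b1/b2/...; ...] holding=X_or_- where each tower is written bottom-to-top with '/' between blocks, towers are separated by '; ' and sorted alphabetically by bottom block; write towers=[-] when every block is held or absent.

step 1 (unstack(D, F)): towers=[A/C; B; E/F] holding=D
step 2 (stack(D, B)): towers=[A/C; B/D; E/F] holding=-
step 3 (unstack(F, E)): towers=[A/C; B/D; E] holding=F
step 4 (stack(F, C)): towers=[A/C/F; B/D; E] holding=-
step 5 (pickup(E)): towers=[A/C/F; B/D] holding=E

towers=[A/C/F; B/D] holding=E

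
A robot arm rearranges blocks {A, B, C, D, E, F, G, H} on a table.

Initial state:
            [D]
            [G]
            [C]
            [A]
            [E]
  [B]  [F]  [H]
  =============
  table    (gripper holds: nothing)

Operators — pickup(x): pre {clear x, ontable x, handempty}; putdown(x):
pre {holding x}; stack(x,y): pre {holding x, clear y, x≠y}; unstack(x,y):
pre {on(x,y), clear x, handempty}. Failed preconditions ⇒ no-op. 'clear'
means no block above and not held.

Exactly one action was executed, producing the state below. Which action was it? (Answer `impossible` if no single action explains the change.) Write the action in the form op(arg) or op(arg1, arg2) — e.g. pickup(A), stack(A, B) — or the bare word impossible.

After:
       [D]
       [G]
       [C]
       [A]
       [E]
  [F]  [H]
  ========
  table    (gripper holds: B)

pickup(B)

target: towers=[F; H/E/A/C/G/D] holding=B
         pickup(B) → towers=[F; H/E/A/C/G/D] holding=B  ← match
         pickup(F) → towers=[B; H/E/A/C/G/D] holding=F
     unstack(D, G) → towers=[B; F; H/E/A/C/G] holding=D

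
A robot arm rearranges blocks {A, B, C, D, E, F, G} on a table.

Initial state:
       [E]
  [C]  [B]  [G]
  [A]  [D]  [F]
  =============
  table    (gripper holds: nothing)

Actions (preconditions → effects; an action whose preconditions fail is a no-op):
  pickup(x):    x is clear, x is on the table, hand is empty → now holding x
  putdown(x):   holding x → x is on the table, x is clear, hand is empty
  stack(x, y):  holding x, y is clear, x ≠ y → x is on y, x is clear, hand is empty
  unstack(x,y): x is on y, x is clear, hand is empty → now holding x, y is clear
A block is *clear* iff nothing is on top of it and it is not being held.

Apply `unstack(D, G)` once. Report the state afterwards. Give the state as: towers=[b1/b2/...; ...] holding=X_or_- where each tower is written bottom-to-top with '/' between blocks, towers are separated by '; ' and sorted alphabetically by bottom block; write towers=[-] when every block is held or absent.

towers=[A/C; D/B/E; F/G] holding=-

before: towers=[A/C; D/B/E; F/G] holding=-
pre[unstack(D, G)]: on(D,G) ✗, clear(D) ✗, handempty ✓
on(D,G), clear(D) unmet → unstack(D, G) is a no-op
after:  towers=[A/C; D/B/E; F/G] holding=-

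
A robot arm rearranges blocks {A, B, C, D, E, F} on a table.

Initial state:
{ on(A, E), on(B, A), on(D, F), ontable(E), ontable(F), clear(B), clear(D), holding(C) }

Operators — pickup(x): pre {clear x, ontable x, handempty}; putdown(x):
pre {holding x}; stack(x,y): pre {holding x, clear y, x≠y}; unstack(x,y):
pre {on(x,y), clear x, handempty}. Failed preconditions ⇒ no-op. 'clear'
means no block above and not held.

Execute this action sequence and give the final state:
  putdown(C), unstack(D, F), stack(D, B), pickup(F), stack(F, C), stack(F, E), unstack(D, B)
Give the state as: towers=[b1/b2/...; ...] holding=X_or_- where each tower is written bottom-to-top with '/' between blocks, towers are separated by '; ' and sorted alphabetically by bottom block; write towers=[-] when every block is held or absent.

towers=[C/F; E/A/B] holding=D

step 1 (putdown(C)): towers=[C; E/A/B; F/D] holding=-
step 2 (unstack(D, F)): towers=[C; E/A/B; F] holding=D
step 3 (stack(D, B)): towers=[C; E/A/B/D; F] holding=-
step 4 (pickup(F)): towers=[C; E/A/B/D] holding=F
step 5 (stack(F, C)): towers=[C/F; E/A/B/D] holding=-
step 6 (stack(F, E)) [no-op]: towers=[C/F; E/A/B/D] holding=-
step 7 (unstack(D, B)): towers=[C/F; E/A/B] holding=D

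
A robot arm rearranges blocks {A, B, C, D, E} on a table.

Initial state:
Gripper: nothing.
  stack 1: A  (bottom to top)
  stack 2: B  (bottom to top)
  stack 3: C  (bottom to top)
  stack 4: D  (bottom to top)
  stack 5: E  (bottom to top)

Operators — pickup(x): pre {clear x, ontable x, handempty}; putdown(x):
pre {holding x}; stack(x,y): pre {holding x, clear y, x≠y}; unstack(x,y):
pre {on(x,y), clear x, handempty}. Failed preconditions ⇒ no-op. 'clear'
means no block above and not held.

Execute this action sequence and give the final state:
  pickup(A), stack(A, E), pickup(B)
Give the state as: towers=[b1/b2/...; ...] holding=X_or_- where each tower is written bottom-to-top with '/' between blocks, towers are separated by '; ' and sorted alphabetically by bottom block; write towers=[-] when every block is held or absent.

towers=[C; D; E/A] holding=B

step 1 (pickup(A)): towers=[B; C; D; E] holding=A
step 2 (stack(A, E)): towers=[B; C; D; E/A] holding=-
step 3 (pickup(B)): towers=[C; D; E/A] holding=B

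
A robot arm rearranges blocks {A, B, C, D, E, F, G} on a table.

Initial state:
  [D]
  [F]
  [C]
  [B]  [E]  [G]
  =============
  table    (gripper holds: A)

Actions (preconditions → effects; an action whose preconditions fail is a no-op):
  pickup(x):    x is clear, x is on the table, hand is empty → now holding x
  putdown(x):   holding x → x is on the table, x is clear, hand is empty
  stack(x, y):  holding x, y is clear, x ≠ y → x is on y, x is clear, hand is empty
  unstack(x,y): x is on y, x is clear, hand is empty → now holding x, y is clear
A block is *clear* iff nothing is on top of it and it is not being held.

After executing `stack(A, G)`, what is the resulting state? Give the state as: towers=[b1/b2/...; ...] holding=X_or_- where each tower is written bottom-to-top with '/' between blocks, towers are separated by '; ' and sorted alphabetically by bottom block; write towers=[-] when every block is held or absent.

towers=[B/C/F/D; E; G/A] holding=-

before: towers=[B/C/F/D; E; G] holding=A
pre[stack(A, G)]: holding(A) ✓, clear(G) ✓, A≠G ✓
all met → apply stack(A, G)
after:  towers=[B/C/F/D; E; G/A] holding=-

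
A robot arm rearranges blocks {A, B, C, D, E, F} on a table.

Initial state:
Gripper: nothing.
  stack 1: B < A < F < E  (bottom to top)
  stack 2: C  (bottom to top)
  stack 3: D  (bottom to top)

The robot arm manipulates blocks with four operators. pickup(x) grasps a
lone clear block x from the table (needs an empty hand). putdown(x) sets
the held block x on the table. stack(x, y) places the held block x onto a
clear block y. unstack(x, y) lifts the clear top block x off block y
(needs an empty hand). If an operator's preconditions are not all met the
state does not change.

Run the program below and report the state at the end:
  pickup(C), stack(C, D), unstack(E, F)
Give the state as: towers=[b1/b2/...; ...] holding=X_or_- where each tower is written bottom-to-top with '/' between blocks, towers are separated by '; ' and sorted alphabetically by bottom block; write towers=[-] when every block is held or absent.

towers=[B/A/F; D/C] holding=E

step 1 (pickup(C)): towers=[B/A/F/E; D] holding=C
step 2 (stack(C, D)): towers=[B/A/F/E; D/C] holding=-
step 3 (unstack(E, F)): towers=[B/A/F; D/C] holding=E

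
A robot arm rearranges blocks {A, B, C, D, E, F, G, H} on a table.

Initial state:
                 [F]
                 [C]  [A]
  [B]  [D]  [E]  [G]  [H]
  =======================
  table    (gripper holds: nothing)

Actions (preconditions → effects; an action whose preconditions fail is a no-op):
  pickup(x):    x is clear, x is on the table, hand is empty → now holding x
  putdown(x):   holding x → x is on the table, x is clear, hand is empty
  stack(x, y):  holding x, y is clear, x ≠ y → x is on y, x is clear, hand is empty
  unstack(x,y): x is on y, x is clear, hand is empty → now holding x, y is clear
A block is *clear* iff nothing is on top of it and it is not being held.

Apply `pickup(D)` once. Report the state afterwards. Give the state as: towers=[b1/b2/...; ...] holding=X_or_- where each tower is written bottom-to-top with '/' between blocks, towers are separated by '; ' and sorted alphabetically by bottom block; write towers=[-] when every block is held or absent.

towers=[B; E; G/C/F; H/A] holding=D

before: towers=[B; D; E; G/C/F; H/A] holding=-
pre[pickup(D)]: clear(D) ok, ontable(D) ok, handempty ok
all met → apply pickup(D)
after:  towers=[B; E; G/C/F; H/A] holding=D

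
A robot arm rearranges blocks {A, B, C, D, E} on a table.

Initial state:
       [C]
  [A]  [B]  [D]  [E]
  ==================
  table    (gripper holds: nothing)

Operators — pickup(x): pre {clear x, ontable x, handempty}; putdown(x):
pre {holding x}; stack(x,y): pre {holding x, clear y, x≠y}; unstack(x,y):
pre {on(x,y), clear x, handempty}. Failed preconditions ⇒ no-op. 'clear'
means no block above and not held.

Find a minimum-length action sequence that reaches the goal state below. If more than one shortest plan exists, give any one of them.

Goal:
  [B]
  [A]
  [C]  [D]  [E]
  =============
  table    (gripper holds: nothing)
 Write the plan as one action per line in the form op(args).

step 1 (unstack(C, B)): towers=[A; B; D; E] holding=C
step 2 (putdown(C)): towers=[A; B; C; D; E] holding=-
step 3 (pickup(A)): towers=[B; C; D; E] holding=A
step 4 (stack(A, C)): towers=[B; C/A; D; E] holding=-
step 5 (pickup(B)): towers=[C/A; D; E] holding=B
step 6 (stack(B, A)): towers=[C/A/B; D; E] holding=-
goal check: towers=[C/A/B; D; E] holding=- — reached (length 6, optimal by BFS)

unstack(C, B)
putdown(C)
pickup(A)
stack(A, C)
pickup(B)
stack(B, A)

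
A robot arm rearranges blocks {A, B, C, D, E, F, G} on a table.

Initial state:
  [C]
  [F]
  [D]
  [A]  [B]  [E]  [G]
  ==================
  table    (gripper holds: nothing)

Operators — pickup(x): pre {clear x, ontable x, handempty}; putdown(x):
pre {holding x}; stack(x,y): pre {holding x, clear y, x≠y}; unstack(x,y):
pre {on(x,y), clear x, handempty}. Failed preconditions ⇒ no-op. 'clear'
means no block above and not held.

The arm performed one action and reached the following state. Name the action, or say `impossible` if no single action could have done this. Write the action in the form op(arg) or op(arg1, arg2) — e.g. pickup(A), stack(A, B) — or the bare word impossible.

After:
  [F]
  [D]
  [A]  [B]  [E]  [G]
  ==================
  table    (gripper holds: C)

target: towers=[A/D/F; B; E; G] holding=C
         pickup(B) → towers=[A/D/F/C; E; G] holding=B
         pickup(G) → towers=[A/D/F/C; B; E] holding=G
         pickup(E) → towers=[A/D/F/C; B; G] holding=E
     unstack(C, F) → towers=[A/D/F; B; E; G] holding=C  ← match

unstack(C, F)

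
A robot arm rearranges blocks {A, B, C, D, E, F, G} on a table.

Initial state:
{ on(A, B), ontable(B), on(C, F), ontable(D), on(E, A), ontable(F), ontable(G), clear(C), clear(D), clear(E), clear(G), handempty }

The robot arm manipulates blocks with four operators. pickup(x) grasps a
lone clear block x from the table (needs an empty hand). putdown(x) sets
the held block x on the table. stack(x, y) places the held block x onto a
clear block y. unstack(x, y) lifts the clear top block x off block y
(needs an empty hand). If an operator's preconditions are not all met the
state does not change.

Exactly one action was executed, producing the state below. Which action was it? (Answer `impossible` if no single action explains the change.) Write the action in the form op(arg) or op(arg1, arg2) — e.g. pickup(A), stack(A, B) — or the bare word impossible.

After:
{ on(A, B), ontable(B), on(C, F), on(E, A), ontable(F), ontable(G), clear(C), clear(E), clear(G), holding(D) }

pickup(D)

target: towers=[B/A/E; F/C; G] holding=D
         pickup(G) → towers=[B/A/E; D; F/C] holding=G
         pickup(D) → towers=[B/A/E; F/C; G] holding=D  ← match
     unstack(E, A) → towers=[B/A; D; F/C; G] holding=E
     unstack(C, F) → towers=[B/A/E; D; F; G] holding=C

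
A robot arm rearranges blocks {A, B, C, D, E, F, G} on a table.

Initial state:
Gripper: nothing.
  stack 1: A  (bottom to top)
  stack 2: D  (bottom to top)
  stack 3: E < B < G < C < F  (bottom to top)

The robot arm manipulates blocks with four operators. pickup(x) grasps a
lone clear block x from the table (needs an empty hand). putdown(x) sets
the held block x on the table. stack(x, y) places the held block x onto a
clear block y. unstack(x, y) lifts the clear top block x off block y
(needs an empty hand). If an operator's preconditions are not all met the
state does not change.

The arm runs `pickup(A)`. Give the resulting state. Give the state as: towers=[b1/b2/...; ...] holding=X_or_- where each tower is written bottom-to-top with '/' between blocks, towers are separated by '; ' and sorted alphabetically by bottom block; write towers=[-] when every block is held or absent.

before: towers=[A; D; E/B/G/C/F] holding=-
pre[pickup(A)]: clear(A) ✓, ontable(A) ✓, handempty ✓
all met → apply pickup(A)
after:  towers=[D; E/B/G/C/F] holding=A

towers=[D; E/B/G/C/F] holding=A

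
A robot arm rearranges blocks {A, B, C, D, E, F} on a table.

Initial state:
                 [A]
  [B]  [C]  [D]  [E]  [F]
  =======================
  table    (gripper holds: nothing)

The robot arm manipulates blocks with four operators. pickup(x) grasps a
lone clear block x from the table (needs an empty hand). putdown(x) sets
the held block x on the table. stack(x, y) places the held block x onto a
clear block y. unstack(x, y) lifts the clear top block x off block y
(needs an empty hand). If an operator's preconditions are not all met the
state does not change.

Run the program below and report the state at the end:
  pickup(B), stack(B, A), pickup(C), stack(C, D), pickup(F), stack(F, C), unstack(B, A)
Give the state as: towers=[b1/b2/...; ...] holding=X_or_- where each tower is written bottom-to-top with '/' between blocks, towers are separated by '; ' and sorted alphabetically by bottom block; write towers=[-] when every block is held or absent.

step 1 (pickup(B)): towers=[C; D; E/A; F] holding=B
step 2 (stack(B, A)): towers=[C; D; E/A/B; F] holding=-
step 3 (pickup(C)): towers=[D; E/A/B; F] holding=C
step 4 (stack(C, D)): towers=[D/C; E/A/B; F] holding=-
step 5 (pickup(F)): towers=[D/C; E/A/B] holding=F
step 6 (stack(F, C)): towers=[D/C/F; E/A/B] holding=-
step 7 (unstack(B, A)): towers=[D/C/F; E/A] holding=B

towers=[D/C/F; E/A] holding=B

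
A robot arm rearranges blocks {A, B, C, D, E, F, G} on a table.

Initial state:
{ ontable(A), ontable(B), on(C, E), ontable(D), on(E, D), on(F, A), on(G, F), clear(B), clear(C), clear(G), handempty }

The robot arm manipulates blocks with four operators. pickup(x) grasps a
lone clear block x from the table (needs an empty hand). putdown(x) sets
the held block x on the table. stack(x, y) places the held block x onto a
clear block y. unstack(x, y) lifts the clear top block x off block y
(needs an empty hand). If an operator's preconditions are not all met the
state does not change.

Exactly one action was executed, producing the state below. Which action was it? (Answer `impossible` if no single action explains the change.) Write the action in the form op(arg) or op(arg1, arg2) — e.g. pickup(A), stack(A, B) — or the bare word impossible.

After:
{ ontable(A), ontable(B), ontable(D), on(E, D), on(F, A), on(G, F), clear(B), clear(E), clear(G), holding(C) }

target: towers=[A/F/G; B; D/E] holding=C
         pickup(B) → towers=[A/F/G; D/E/C] holding=B
     unstack(G, F) → towers=[A/F; B; D/E/C] holding=G
     unstack(C, E) → towers=[A/F/G; B; D/E] holding=C  ← match

unstack(C, E)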